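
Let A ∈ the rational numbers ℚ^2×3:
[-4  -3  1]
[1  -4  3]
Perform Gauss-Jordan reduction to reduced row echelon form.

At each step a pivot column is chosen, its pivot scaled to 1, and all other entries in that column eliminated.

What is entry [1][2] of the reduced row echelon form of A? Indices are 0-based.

step 1: normalize row 0 (÷-4) = (1, 3/4, -1/4)
  row 1: subtract 1×row0 = (0, -19/4, 13/4)
step 2: normalize row 1 (÷-19/4) = (0, 1, -13/19)
  row 0: subtract 3/4×row1 = (1, 0, 5/19)

M[1][2] = -13/19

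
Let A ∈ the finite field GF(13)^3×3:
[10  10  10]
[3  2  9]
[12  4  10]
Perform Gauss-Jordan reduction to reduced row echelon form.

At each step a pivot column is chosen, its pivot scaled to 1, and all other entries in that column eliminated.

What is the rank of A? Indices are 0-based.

rank = 3

pivot(0,0)=10: scale R0 → (1, 1, 1)
  clear (1,0): R1 −= (3)R0 → (0, 12, 6)
  clear (2,0): R2 −= (12)R0 → (0, 5, 11)
pivot(1,1)=12: scale R1 → (0, 1, 7)
  clear (0,1): R0 −= (1)R1 → (1, 0, 7)
  clear (2,1): R2 −= (5)R1 → (0, 0, 2)
pivot(2,2)=2: scale R2 → (0, 0, 1)
  clear (0,2): R0 −= (7)R2 → (1, 0, 0)
  clear (1,2): R1 −= (7)R2 → (0, 1, 0)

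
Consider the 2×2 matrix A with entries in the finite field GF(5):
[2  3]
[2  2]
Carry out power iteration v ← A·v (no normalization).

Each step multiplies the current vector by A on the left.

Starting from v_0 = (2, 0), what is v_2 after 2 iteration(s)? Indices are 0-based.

v_2 = (0, 1)

v_0 = (2, 0).
v_1 = A·v_0 = (4, 4).
v_2 = A·v_1 = (0, 1).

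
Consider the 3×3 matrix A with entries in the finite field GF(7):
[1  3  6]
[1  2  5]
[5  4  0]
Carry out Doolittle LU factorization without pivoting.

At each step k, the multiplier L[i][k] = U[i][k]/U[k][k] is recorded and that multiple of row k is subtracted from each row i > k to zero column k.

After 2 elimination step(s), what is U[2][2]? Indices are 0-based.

U[2][2] = 2

[col 0] pivot 1
  R1 -= 1*R0 → (0, 6, 6)  (L[1][0] := 1)
  R2 -= 5*R0 → (0, 3, 5)  (L[2][0] := 5)
[col 1] pivot 6
  R2 -= 4*R1 → (0, 0, 2)  (L[2][1] := 4)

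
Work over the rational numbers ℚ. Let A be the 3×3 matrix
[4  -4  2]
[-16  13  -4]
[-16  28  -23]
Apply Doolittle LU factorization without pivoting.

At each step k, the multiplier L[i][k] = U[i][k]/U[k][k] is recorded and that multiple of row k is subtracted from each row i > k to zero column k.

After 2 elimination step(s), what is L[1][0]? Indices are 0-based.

L[1][0] = -4

Step 1: pivot at (0,0) is 4.
  row1 ← row1 − (-4)·row0  ⇒  L[1][0]=-4, U row1=(0, -3, 4)
  row2 ← row2 − (-4)·row0  ⇒  L[2][0]=-4, U row2=(0, 12, -15)
Step 2: pivot at (1,1) is -3.
  row2 ← row2 − (-4)·row1  ⇒  L[2][1]=-4, U row2=(0, 0, 1)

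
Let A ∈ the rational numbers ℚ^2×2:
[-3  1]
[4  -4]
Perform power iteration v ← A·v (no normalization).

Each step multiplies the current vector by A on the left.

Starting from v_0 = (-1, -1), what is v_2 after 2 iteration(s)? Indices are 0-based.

v_0 = (-1, -1).
v_1 = A·v_0 = (2, 0).
v_2 = A·v_1 = (-6, 8).

v_2 = (-6, 8)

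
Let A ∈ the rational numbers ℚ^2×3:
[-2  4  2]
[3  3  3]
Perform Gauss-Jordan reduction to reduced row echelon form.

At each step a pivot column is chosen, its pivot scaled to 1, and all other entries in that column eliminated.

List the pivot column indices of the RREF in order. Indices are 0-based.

[1] R0 /= -2  ⇒  (1, -2, -1)
     R1 -= 3·R0  ⇒  (0, 9, 6)
[2] R1 /= 9  ⇒  (0, 1, 2/3)
     R0 -= -2·R1  ⇒  (1, 0, 1/3)

pivot columns: 0, 1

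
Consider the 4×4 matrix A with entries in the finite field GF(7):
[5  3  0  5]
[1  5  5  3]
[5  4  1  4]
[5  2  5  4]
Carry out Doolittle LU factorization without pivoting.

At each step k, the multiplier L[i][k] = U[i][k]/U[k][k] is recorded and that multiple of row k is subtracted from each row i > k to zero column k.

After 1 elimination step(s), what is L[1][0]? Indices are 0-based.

L[1][0] = 3

k=0: U[0][0]=5
  eliminate (1,0): mult=3, new row 1: (0, 3, 5, 2); set L[1][0]=3
  eliminate (2,0): mult=1, new row 2: (0, 1, 1, 6); set L[2][0]=1
  eliminate (3,0): mult=1, new row 3: (0, 6, 5, 6); set L[3][0]=1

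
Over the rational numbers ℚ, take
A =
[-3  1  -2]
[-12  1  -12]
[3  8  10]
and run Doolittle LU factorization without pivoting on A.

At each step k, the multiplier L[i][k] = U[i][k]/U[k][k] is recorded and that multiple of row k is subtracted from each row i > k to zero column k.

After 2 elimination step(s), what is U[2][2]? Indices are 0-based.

U[2][2] = -4

Step 1: pivot at (0,0) is -3.
  row1 ← row1 − (4)·row0  ⇒  L[1][0]=4, U row1=(0, -3, -4)
  row2 ← row2 − (-1)·row0  ⇒  L[2][0]=-1, U row2=(0, 9, 8)
Step 2: pivot at (1,1) is -3.
  row2 ← row2 − (-3)·row1  ⇒  L[2][1]=-3, U row2=(0, 0, -4)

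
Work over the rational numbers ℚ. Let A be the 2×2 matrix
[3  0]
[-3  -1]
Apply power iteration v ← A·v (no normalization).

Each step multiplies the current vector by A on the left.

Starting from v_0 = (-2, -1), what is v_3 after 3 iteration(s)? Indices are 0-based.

v_3 = (-54, 43)

v_0 = (-2, -1).
v_1 = A·v_0 = (-6, 7).
v_2 = A·v_1 = (-18, 11).
v_3 = A·v_2 = (-54, 43).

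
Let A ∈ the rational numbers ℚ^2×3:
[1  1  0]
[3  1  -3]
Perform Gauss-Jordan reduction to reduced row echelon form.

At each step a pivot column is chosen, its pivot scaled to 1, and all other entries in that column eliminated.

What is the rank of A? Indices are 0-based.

rank = 2

[1] R0 /= 1  ⇒  (1, 1, 0)
     R1 -= 3·R0  ⇒  (0, -2, -3)
[2] R1 /= -2  ⇒  (0, 1, 3/2)
     R0 -= 1·R1  ⇒  (1, 0, -3/2)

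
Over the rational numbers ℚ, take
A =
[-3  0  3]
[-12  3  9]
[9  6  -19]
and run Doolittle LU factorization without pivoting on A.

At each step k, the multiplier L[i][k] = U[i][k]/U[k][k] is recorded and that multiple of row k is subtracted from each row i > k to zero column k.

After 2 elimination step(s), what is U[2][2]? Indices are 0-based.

U[2][2] = -4

Step 1: pivot at (0,0) is -3.
  row1 ← row1 − (4)·row0  ⇒  L[1][0]=4, U row1=(0, 3, -3)
  row2 ← row2 − (-3)·row0  ⇒  L[2][0]=-3, U row2=(0, 6, -10)
Step 2: pivot at (1,1) is 3.
  row2 ← row2 − (2)·row1  ⇒  L[2][1]=2, U row2=(0, 0, -4)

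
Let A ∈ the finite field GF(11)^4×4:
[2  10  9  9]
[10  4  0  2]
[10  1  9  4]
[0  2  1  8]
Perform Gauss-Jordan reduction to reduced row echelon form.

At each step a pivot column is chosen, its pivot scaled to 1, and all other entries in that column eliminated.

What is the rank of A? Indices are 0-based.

step 1: normalize row 0 (÷2) = (1, 5, 10, 10)
  row 1: subtract 10×row0 = (0, 9, 10, 1)
  row 2: subtract 10×row0 = (0, 6, 8, 3)
step 2: normalize row 1 (÷9) = (0, 1, 6, 5)
  row 0: subtract 5×row1 = (1, 0, 2, 7)
  row 2: subtract 6×row1 = (0, 0, 5, 6)
  row 3: subtract 2×row1 = (0, 0, 0, 9)
step 3: normalize row 2 (÷5) = (0, 0, 1, 10)
  row 0: subtract 2×row2 = (1, 0, 0, 9)
  row 1: subtract 6×row2 = (0, 1, 0, 0)
step 4: normalize row 3 (÷9) = (0, 0, 0, 1)
  row 0: subtract 9×row3 = (1, 0, 0, 0)
  row 2: subtract 10×row3 = (0, 0, 1, 0)

rank = 4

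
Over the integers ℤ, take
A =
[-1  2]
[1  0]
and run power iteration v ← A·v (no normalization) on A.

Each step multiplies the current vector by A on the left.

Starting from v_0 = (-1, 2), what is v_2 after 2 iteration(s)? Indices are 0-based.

v_2 = (-7, 5)

v_0 = (-1, 2).
v_1 = A·v_0 = (5, -1).
v_2 = A·v_1 = (-7, 5).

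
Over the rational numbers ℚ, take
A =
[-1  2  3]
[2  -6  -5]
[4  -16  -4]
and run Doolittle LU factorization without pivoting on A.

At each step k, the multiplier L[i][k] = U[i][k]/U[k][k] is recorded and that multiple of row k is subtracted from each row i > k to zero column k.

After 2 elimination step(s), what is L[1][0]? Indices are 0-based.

[col 0] pivot -1
  R1 -= -2*R0 → (0, -2, 1)  (L[1][0] := -2)
  R2 -= -4*R0 → (0, -8, 8)  (L[2][0] := -4)
[col 1] pivot -2
  R2 -= 4*R1 → (0, 0, 4)  (L[2][1] := 4)

L[1][0] = -2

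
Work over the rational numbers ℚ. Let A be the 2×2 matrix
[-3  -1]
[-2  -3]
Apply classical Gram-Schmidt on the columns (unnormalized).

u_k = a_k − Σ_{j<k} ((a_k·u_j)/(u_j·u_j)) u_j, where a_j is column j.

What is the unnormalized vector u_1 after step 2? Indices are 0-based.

u_1 = (14/13, -21/13)

Step 1: u_0 = a_0 = (-3, -2).
Step 2: u_1 = a_1 − (9/13)·u_0 = (14/13, -21/13).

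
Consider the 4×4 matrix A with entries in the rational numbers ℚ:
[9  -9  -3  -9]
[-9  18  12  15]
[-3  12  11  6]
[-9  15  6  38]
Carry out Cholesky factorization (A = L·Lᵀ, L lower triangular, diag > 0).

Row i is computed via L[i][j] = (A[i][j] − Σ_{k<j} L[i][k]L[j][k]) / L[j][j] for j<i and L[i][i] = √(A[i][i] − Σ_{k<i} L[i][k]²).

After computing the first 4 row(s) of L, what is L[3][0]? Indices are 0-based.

Step 1: L[0][0] = √(9) = 3.
  L[1][0] = (-9) / L[0][0] = -3.
Step 2: L[1][1] = √(9) = 3.
  L[2][0] = (-3) / L[0][0] = -1.
  L[2][1] = (9) / L[1][1] = 3.
Step 3: L[2][2] = √(1) = 1.
  L[3][0] = (-9) / L[0][0] = -3.
  L[3][1] = (6) / L[1][1] = 2.
  L[3][2] = (-3) / L[2][2] = -3.
Step 4: L[3][3] = √(16) = 4.

L[3][0] = -3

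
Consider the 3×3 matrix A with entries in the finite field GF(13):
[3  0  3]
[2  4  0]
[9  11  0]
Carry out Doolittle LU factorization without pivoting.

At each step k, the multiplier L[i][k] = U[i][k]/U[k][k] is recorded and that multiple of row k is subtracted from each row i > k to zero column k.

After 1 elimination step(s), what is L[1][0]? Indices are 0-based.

k=0: U[0][0]=3
  eliminate (1,0): mult=5, new row 1: (0, 4, 11); set L[1][0]=5
  eliminate (2,0): mult=3, new row 2: (0, 11, 4); set L[2][0]=3

L[1][0] = 5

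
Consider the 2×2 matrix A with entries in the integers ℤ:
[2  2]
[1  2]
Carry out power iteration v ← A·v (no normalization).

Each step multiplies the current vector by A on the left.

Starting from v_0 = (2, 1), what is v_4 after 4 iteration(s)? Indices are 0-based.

v_4 = (232, 164)

v_0 = (2, 1).
v_1 = A·v_0 = (6, 4).
v_2 = A·v_1 = (20, 14).
v_3 = A·v_2 = (68, 48).
v_4 = A·v_3 = (232, 164).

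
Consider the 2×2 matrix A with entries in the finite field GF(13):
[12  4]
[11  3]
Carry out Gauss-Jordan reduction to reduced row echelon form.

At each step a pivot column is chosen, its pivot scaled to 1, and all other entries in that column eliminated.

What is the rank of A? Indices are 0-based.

[1] R0 /= 12  ⇒  (1, 9)
     R1 -= 11·R0  ⇒  (0, 8)
[2] R1 /= 8  ⇒  (0, 1)
     R0 -= 9·R1  ⇒  (1, 0)

rank = 2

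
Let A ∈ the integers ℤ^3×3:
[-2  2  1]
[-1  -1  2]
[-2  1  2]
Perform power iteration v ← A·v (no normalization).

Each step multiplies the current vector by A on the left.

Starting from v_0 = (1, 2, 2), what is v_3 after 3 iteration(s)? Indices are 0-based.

v_3 = (11, 1, 9)

v_0 = (1, 2, 2).
v_1 = A·v_0 = (4, 1, 4).
v_2 = A·v_1 = (-2, 3, 1).
v_3 = A·v_2 = (11, 1, 9).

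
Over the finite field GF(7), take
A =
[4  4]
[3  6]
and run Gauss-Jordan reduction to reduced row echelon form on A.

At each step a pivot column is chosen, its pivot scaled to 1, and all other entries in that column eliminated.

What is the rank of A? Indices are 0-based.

rank = 2

pivot(0,0)=4: scale R0 → (1, 1)
  clear (1,0): R1 −= (3)R0 → (0, 3)
pivot(1,1)=3: scale R1 → (0, 1)
  clear (0,1): R0 −= (1)R1 → (1, 0)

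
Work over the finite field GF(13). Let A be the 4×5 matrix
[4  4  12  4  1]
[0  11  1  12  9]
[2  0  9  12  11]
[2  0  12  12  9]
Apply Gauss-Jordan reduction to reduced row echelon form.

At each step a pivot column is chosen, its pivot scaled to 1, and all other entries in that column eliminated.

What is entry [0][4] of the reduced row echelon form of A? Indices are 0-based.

pivot(0,0)=4: scale R0 → (1, 1, 3, 1, 10)
  clear (2,0): R2 −= (2)R0 → (0, 11, 3, 10, 4)
  clear (3,0): R3 −= (2)R0 → (0, 11, 6, 10, 2)
pivot(1,1)=11: scale R1 → (0, 1, 6, 7, 2)
  clear (0,1): R0 −= (1)R1 → (1, 0, 10, 7, 8)
  clear (2,1): R2 −= (11)R1 → (0, 0, 2, 11, 8)
  clear (3,1): R3 −= (11)R1 → (0, 0, 5, 11, 6)
pivot(2,2)=2: scale R2 → (0, 0, 1, 12, 4)
  clear (0,2): R0 −= (10)R2 → (1, 0, 0, 4, 7)
  clear (1,2): R1 −= (6)R2 → (0, 1, 0, 0, 4)
  clear (3,2): R3 −= (5)R2 → (0, 0, 0, 3, 12)
pivot(3,3)=3: scale R3 → (0, 0, 0, 1, 4)
  clear (0,3): R0 −= (4)R3 → (1, 0, 0, 0, 4)
  clear (2,3): R2 −= (12)R3 → (0, 0, 1, 0, 8)

M[0][4] = 4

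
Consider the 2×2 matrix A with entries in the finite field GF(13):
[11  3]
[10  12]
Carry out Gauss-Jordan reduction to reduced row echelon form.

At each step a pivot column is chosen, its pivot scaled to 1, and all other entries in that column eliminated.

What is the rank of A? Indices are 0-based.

rank = 2

step 1: normalize row 0 (÷11) = (1, 5)
  row 1: subtract 10×row0 = (0, 1)
step 2: normalize row 1 (÷1) = (0, 1)
  row 0: subtract 5×row1 = (1, 0)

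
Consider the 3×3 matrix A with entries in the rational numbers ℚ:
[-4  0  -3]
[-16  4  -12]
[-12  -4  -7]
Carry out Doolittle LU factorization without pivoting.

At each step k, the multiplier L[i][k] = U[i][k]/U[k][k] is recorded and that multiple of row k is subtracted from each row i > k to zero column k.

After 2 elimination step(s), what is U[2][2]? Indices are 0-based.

U[2][2] = 2

Step 1: pivot at (0,0) is -4.
  row1 ← row1 − (4)·row0  ⇒  L[1][0]=4, U row1=(0, 4, 0)
  row2 ← row2 − (3)·row0  ⇒  L[2][0]=3, U row2=(0, -4, 2)
Step 2: pivot at (1,1) is 4.
  row2 ← row2 − (-1)·row1  ⇒  L[2][1]=-1, U row2=(0, 0, 2)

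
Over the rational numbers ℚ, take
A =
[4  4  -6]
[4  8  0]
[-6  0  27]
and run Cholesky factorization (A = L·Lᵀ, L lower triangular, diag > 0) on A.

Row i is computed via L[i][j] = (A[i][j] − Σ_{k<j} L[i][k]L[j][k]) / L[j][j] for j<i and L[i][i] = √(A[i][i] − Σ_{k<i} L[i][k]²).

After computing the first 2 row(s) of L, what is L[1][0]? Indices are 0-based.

L[1][0] = 2

Step 1: L[0][0] = √(4) = 2.
  L[1][0] = (4) / L[0][0] = 2.
Step 2: L[1][1] = √(4) = 2.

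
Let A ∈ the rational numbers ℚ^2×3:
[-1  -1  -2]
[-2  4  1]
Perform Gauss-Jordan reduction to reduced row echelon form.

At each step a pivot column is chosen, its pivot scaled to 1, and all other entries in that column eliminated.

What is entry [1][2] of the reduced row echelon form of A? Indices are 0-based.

M[1][2] = 5/6

[1] R0 /= -1  ⇒  (1, 1, 2)
     R1 -= -2·R0  ⇒  (0, 6, 5)
[2] R1 /= 6  ⇒  (0, 1, 5/6)
     R0 -= 1·R1  ⇒  (1, 0, 7/6)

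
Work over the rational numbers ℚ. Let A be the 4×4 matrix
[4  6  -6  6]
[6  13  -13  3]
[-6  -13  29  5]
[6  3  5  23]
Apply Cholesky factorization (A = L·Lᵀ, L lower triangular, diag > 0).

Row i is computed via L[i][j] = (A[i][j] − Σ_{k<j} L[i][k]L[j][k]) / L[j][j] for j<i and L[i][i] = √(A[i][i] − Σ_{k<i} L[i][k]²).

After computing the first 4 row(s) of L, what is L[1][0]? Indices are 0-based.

Step 1: L[0][0] = √(4) = 2.
  L[1][0] = (6) / L[0][0] = 3.
Step 2: L[1][1] = √(4) = 2.
  L[2][0] = (-6) / L[0][0] = -3.
  L[2][1] = (-4) / L[1][1] = -2.
Step 3: L[2][2] = √(16) = 4.
  L[3][0] = (6) / L[0][0] = 3.
  L[3][1] = (-6) / L[1][1] = -3.
  L[3][2] = (8) / L[2][2] = 2.
Step 4: L[3][3] = √(1) = 1.

L[1][0] = 3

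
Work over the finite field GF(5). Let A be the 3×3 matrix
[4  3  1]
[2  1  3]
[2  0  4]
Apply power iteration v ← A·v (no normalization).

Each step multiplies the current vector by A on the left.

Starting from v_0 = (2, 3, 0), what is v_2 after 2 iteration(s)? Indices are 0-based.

v_0 = (2, 3, 0).
v_1 = A·v_0 = (2, 2, 4).
v_2 = A·v_1 = (3, 3, 0).

v_2 = (3, 3, 0)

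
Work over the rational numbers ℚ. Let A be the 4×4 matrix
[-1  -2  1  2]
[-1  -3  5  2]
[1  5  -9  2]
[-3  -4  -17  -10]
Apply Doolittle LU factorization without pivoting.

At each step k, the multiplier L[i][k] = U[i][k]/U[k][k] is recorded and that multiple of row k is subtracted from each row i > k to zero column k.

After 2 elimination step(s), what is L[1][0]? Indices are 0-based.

Step 1: pivot at (0,0) is -1.
  row1 ← row1 − (1)·row0  ⇒  L[1][0]=1, U row1=(0, -1, 4, 0)
  row2 ← row2 − (-1)·row0  ⇒  L[2][0]=-1, U row2=(0, 3, -8, 4)
  row3 ← row3 − (3)·row0  ⇒  L[3][0]=3, U row3=(0, 2, -20, -16)
Step 2: pivot at (1,1) is -1.
  row2 ← row2 − (-3)·row1  ⇒  L[2][1]=-3, U row2=(0, 0, 4, 4)
  row3 ← row3 − (-2)·row1  ⇒  L[3][1]=-2, U row3=(0, 0, -12, -16)

L[1][0] = 1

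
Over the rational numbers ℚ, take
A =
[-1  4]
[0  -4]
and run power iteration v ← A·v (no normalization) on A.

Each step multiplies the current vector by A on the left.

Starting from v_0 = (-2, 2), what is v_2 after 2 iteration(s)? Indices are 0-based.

v_2 = (-42, 32)

v_0 = (-2, 2).
v_1 = A·v_0 = (10, -8).
v_2 = A·v_1 = (-42, 32).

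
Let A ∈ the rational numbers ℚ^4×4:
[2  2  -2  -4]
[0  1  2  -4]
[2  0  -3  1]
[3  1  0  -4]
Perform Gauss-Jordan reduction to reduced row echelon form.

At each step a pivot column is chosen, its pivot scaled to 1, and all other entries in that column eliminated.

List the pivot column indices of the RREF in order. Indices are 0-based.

pivot(0,0)=2: scale R0 → (1, 1, -1, -2)
  clear (2,0): R2 −= (2)R0 → (0, -2, -1, 5)
  clear (3,0): R3 −= (3)R0 → (0, -2, 3, 2)
pivot(1,1)=1: scale R1 → (0, 1, 2, -4)
  clear (0,1): R0 −= (1)R1 → (1, 0, -3, 2)
  clear (2,1): R2 −= (-2)R1 → (0, 0, 3, -3)
  clear (3,1): R3 −= (-2)R1 → (0, 0, 7, -6)
pivot(2,2)=3: scale R2 → (0, 0, 1, -1)
  clear (0,2): R0 −= (-3)R2 → (1, 0, 0, -1)
  clear (1,2): R1 −= (2)R2 → (0, 1, 0, -2)
  clear (3,2): R3 −= (7)R2 → (0, 0, 0, 1)
pivot(3,3)=1: scale R3 → (0, 0, 0, 1)
  clear (0,3): R0 −= (-1)R3 → (1, 0, 0, 0)
  clear (1,3): R1 −= (-2)R3 → (0, 1, 0, 0)
  clear (2,3): R2 −= (-1)R3 → (0, 0, 1, 0)

pivot columns: 0, 1, 2, 3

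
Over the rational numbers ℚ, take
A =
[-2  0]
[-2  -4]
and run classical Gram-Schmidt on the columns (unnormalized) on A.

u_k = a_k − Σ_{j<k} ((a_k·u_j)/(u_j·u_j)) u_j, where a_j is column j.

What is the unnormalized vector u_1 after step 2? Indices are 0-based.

Step 1: u_0 = a_0 = (-2, -2).
Step 2: u_1 = a_1 − (1)·u_0 = (2, -2).

u_1 = (2, -2)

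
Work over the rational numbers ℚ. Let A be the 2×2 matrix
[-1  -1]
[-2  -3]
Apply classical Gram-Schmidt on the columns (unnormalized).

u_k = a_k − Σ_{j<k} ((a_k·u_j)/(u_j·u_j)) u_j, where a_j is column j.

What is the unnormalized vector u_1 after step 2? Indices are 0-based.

u_1 = (2/5, -1/5)

Step 1: u_0 = a_0 = (-1, -2).
Step 2: u_1 = a_1 − (7/5)·u_0 = (2/5, -1/5).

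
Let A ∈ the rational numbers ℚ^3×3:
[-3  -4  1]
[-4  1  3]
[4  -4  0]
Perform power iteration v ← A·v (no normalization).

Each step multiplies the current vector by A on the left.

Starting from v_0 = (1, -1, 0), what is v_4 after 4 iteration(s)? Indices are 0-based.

v_4 = (425, 551, -392)

v_0 = (1, -1, 0).
v_1 = A·v_0 = (1, -5, 8).
v_2 = A·v_1 = (25, 15, 24).
v_3 = A·v_2 = (-111, -13, 40).
v_4 = A·v_3 = (425, 551, -392).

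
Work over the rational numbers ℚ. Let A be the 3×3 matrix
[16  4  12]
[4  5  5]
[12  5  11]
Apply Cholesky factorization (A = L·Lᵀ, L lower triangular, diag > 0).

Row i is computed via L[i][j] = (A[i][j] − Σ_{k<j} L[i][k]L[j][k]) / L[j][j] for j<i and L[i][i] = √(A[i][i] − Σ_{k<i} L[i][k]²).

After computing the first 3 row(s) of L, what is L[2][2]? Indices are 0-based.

L[2][2] = 1

Step 1: L[0][0] = √(16) = 4.
  L[1][0] = (4) / L[0][0] = 1.
Step 2: L[1][1] = √(4) = 2.
  L[2][0] = (12) / L[0][0] = 3.
  L[2][1] = (2) / L[1][1] = 1.
Step 3: L[2][2] = √(1) = 1.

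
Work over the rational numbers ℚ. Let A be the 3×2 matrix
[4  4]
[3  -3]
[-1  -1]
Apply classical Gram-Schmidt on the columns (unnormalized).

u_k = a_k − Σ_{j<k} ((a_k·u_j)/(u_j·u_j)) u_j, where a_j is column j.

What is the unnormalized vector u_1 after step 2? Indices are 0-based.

u_1 = (36/13, -51/13, -9/13)

Step 1: u_0 = a_0 = (4, 3, -1).
Step 2: u_1 = a_1 − (4/13)·u_0 = (36/13, -51/13, -9/13).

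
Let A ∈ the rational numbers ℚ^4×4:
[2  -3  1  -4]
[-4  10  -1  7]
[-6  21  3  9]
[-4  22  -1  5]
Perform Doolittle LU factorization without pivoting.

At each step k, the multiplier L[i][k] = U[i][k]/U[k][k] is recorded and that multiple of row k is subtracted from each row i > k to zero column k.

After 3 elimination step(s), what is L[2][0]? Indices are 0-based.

L[2][0] = -3

[col 0] pivot 2
  R1 -= -2*R0 → (0, 4, 1, -1)  (L[1][0] := -2)
  R2 -= -3*R0 → (0, 12, 6, -3)  (L[2][0] := -3)
  R3 -= -2*R0 → (0, 16, 1, -3)  (L[3][0] := -2)
[col 1] pivot 4
  R2 -= 3*R1 → (0, 0, 3, 0)  (L[2][1] := 3)
  R3 -= 4*R1 → (0, 0, -3, 1)  (L[3][1] := 4)
[col 2] pivot 3
  R3 -= -1*R2 → (0, 0, 0, 1)  (L[3][2] := -1)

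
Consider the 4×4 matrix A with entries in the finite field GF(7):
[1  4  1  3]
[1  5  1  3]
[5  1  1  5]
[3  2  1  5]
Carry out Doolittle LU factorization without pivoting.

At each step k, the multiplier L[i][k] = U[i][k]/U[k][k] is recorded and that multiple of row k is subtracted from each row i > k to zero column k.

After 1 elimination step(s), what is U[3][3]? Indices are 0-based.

U[3][3] = 3

Step 1: pivot at (0,0) is 1.
  row1 ← row1 − (1)·row0  ⇒  L[1][0]=1, U row1=(0, 1, 0, 0)
  row2 ← row2 − (5)·row0  ⇒  L[2][0]=5, U row2=(0, 2, 3, 4)
  row3 ← row3 − (3)·row0  ⇒  L[3][0]=3, U row3=(0, 4, 5, 3)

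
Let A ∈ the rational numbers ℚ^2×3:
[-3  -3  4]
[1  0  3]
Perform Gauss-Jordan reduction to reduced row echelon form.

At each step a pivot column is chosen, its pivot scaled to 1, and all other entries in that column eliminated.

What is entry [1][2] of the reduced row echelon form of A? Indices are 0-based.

M[1][2] = -13/3

[1] R0 /= -3  ⇒  (1, 1, -4/3)
     R1 -= 1·R0  ⇒  (0, -1, 13/3)
[2] R1 /= -1  ⇒  (0, 1, -13/3)
     R0 -= 1·R1  ⇒  (1, 0, 3)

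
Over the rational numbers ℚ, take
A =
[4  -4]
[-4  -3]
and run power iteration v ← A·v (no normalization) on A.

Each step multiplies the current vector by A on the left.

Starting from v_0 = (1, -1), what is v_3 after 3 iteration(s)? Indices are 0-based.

v_0 = (1, -1).
v_1 = A·v_0 = (8, -1).
v_2 = A·v_1 = (36, -29).
v_3 = A·v_2 = (260, -57).

v_3 = (260, -57)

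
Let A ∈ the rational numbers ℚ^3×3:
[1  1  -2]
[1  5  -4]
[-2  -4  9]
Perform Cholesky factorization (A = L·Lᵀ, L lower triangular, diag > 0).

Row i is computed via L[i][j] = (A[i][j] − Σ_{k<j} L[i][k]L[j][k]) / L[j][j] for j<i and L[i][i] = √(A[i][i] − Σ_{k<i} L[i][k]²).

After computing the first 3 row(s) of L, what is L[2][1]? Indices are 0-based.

L[2][1] = -1

Step 1: L[0][0] = √(1) = 1.
  L[1][0] = (1) / L[0][0] = 1.
Step 2: L[1][1] = √(4) = 2.
  L[2][0] = (-2) / L[0][0] = -2.
  L[2][1] = (-2) / L[1][1] = -1.
Step 3: L[2][2] = √(4) = 2.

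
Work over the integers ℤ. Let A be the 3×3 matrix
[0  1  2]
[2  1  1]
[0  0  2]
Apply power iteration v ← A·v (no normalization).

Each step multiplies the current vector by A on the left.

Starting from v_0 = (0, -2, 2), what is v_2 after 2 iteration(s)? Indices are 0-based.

v_0 = (0, -2, 2).
v_1 = A·v_0 = (2, 0, 4).
v_2 = A·v_1 = (8, 8, 8).

v_2 = (8, 8, 8)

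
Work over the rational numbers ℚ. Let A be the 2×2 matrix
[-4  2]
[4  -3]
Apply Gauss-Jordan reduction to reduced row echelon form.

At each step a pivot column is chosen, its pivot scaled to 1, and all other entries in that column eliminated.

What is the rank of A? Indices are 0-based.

pivot(0,0)=-4: scale R0 → (1, -1/2)
  clear (1,0): R1 −= (4)R0 → (0, -1)
pivot(1,1)=-1: scale R1 → (0, 1)
  clear (0,1): R0 −= (-1/2)R1 → (1, 0)

rank = 2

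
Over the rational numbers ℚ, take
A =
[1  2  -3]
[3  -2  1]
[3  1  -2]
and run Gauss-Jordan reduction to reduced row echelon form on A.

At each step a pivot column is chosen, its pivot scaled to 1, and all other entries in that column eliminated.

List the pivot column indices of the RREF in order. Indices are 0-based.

pivot columns: 0, 1, 2

[1] R0 /= 1  ⇒  (1, 2, -3)
     R1 -= 3·R0  ⇒  (0, -8, 10)
     R2 -= 3·R0  ⇒  (0, -5, 7)
[2] R1 /= -8  ⇒  (0, 1, -5/4)
     R0 -= 2·R1  ⇒  (1, 0, -1/2)
     R2 -= -5·R1  ⇒  (0, 0, 3/4)
[3] R2 /= 3/4  ⇒  (0, 0, 1)
     R0 -= -1/2·R2  ⇒  (1, 0, 0)
     R1 -= -5/4·R2  ⇒  (0, 1, 0)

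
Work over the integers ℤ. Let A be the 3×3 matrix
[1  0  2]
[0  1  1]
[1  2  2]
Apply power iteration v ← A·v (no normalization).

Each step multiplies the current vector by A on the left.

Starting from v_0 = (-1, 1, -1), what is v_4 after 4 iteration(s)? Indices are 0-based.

v_0 = (-1, 1, -1).
v_1 = A·v_0 = (-3, 0, -1).
v_2 = A·v_1 = (-5, -1, -5).
v_3 = A·v_2 = (-15, -6, -17).
v_4 = A·v_3 = (-49, -23, -61).

v_4 = (-49, -23, -61)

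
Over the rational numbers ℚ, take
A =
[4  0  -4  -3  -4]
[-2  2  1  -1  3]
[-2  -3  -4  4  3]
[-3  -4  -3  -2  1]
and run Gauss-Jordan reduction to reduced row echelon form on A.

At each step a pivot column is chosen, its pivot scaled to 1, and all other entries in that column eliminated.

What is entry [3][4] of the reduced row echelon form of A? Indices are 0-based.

M[3][4] = 32/95

step 1: normalize row 0 (÷4) = (1, 0, -1, -3/4, -1)
  row 1: subtract -2×row0 = (0, 2, -1, -5/2, 1)
  row 2: subtract -2×row0 = (0, -3, -6, 5/2, 1)
  row 3: subtract -3×row0 = (0, -4, -6, -17/4, -2)
step 2: normalize row 1 (÷2) = (0, 1, -1/2, -5/4, 1/2)
  row 2: subtract -3×row1 = (0, 0, -15/2, -5/4, 5/2)
  row 3: subtract -4×row1 = (0, 0, -8, -37/4, 0)
step 3: normalize row 2 (÷-15/2) = (0, 0, 1, 1/6, -1/3)
  row 0: subtract -1×row2 = (1, 0, 0, -7/12, -4/3)
  row 1: subtract -1/2×row2 = (0, 1, 0, -7/6, 1/3)
  row 3: subtract -8×row2 = (0, 0, 0, -95/12, -8/3)
step 4: normalize row 3 (÷-95/12) = (0, 0, 0, 1, 32/95)
  row 0: subtract -7/12×row3 = (1, 0, 0, 0, -108/95)
  row 1: subtract -7/6×row3 = (0, 1, 0, 0, 69/95)
  row 2: subtract 1/6×row3 = (0, 0, 1, 0, -37/95)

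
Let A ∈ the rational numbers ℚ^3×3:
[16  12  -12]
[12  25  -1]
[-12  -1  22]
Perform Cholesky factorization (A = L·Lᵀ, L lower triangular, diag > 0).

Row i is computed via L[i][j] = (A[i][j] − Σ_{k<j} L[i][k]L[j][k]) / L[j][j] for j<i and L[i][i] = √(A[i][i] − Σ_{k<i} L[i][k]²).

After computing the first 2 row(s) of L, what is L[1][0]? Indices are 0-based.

Step 1: L[0][0] = √(16) = 4.
  L[1][0] = (12) / L[0][0] = 3.
Step 2: L[1][1] = √(16) = 4.

L[1][0] = 3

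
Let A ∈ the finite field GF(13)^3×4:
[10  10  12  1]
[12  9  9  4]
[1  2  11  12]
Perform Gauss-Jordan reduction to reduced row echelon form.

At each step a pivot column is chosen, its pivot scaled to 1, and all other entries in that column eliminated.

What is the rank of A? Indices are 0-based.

[1] R0 /= 10  ⇒  (1, 1, 9, 4)
     R1 -= 12·R0  ⇒  (0, 10, 5, 8)
     R2 -= 1·R0  ⇒  (0, 1, 2, 8)
[2] R1 /= 10  ⇒  (0, 1, 7, 6)
     R0 -= 1·R1  ⇒  (1, 0, 2, 11)
     R2 -= 1·R1  ⇒  (0, 0, 8, 2)
[3] R2 /= 8  ⇒  (0, 0, 1, 10)
     R0 -= 2·R2  ⇒  (1, 0, 0, 4)
     R1 -= 7·R2  ⇒  (0, 1, 0, 1)

rank = 3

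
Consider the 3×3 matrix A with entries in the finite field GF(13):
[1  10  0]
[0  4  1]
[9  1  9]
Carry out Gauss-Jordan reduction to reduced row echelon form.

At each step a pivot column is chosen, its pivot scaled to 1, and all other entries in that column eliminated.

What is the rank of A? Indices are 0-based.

pivot(0,0)=1: scale R0 → (1, 10, 0)
  clear (2,0): R2 −= (9)R0 → (0, 2, 9)
pivot(1,1)=4: scale R1 → (0, 1, 10)
  clear (0,1): R0 −= (10)R1 → (1, 0, 4)
  clear (2,1): R2 −= (2)R1 → (0, 0, 2)
pivot(2,2)=2: scale R2 → (0, 0, 1)
  clear (0,2): R0 −= (4)R2 → (1, 0, 0)
  clear (1,2): R1 −= (10)R2 → (0, 1, 0)

rank = 3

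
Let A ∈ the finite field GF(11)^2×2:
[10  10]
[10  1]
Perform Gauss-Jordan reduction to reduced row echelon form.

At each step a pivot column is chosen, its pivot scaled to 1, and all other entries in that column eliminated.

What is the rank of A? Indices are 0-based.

rank = 2

[1] R0 /= 10  ⇒  (1, 1)
     R1 -= 10·R0  ⇒  (0, 2)
[2] R1 /= 2  ⇒  (0, 1)
     R0 -= 1·R1  ⇒  (1, 0)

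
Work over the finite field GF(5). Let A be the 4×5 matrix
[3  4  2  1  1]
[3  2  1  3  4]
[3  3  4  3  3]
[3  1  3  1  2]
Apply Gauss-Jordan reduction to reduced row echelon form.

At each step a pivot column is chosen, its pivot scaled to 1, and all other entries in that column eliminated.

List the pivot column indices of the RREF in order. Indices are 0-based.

pivot(0,0)=3: scale R0 → (1, 3, 4, 2, 2)
  clear (1,0): R1 −= (3)R0 → (0, 3, 4, 2, 3)
  clear (2,0): R2 −= (3)R0 → (0, 4, 2, 2, 2)
  clear (3,0): R3 −= (3)R0 → (0, 2, 1, 0, 1)
pivot(1,1)=3: scale R1 → (0, 1, 3, 4, 1)
  clear (0,1): R0 −= (3)R1 → (1, 0, 0, 0, 4)
  clear (2,1): R2 −= (4)R1 → (0, 0, 0, 1, 3)
  clear (3,1): R3 −= (2)R1 → (0, 0, 0, 2, 4)
col 2: no nonzero at/below row 2; advance.
pivot(2,3)=1: scale R2 → (0, 0, 0, 1, 3)
  clear (1,3): R1 −= (4)R2 → (0, 1, 3, 0, 4)
  clear (3,3): R3 −= (2)R2 → (0, 0, 0, 0, 3)
pivot(3,4)=3: scale R3 → (0, 0, 0, 0, 1)
  clear (0,4): R0 −= (4)R3 → (1, 0, 0, 0, 0)
  clear (1,4): R1 −= (4)R3 → (0, 1, 3, 0, 0)
  clear (2,4): R2 −= (3)R3 → (0, 0, 0, 1, 0)

pivot columns: 0, 1, 3, 4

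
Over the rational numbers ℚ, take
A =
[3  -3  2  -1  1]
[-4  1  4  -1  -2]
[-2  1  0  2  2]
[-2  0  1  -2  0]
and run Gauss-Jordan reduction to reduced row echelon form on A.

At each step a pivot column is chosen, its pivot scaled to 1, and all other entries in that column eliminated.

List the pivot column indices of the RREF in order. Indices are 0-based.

step 1: normalize row 0 (÷3) = (1, -1, 2/3, -1/3, 1/3)
  row 1: subtract -4×row0 = (0, -3, 20/3, -7/3, -2/3)
  row 2: subtract -2×row0 = (0, -1, 4/3, 4/3, 8/3)
  row 3: subtract -2×row0 = (0, -2, 7/3, -8/3, 2/3)
step 2: normalize row 1 (÷-3) = (0, 1, -20/9, 7/9, 2/9)
  row 0: subtract -1×row1 = (1, 0, -14/9, 4/9, 5/9)
  row 2: subtract -1×row1 = (0, 0, -8/9, 19/9, 26/9)
  row 3: subtract -2×row1 = (0, 0, -19/9, -10/9, 10/9)
step 3: normalize row 2 (÷-8/9) = (0, 0, 1, -19/8, -13/4)
  row 0: subtract -14/9×row2 = (1, 0, 0, -13/4, -9/2)
  row 1: subtract -20/9×row2 = (0, 1, 0, -9/2, -7)
  row 3: subtract -19/9×row2 = (0, 0, 0, -49/8, -23/4)
step 4: normalize row 3 (÷-49/8) = (0, 0, 0, 1, 46/49)
  row 0: subtract -13/4×row3 = (1, 0, 0, 0, -71/49)
  row 1: subtract -9/2×row3 = (0, 1, 0, 0, -136/49)
  row 2: subtract -19/8×row3 = (0, 0, 1, 0, -50/49)

pivot columns: 0, 1, 2, 3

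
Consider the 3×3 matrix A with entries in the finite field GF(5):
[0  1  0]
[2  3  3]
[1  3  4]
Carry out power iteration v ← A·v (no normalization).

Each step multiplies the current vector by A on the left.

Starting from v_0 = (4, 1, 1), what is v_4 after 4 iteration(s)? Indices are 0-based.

v_0 = (4, 1, 1).
v_1 = A·v_0 = (1, 4, 1).
v_2 = A·v_1 = (4, 2, 2).
v_3 = A·v_2 = (2, 0, 3).
v_4 = A·v_3 = (0, 3, 4).

v_4 = (0, 3, 4)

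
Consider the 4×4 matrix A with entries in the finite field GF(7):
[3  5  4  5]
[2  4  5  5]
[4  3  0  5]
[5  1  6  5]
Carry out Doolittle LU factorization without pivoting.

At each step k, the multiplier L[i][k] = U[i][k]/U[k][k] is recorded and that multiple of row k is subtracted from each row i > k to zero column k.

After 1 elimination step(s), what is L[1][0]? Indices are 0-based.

L[1][0] = 3

[col 0] pivot 3
  R1 -= 3*R0 → (0, 3, 0, 4)  (L[1][0] := 3)
  R2 -= 6*R0 → (0, 1, 4, 3)  (L[2][0] := 6)
  R3 -= 4*R0 → (0, 2, 4, 6)  (L[3][0] := 4)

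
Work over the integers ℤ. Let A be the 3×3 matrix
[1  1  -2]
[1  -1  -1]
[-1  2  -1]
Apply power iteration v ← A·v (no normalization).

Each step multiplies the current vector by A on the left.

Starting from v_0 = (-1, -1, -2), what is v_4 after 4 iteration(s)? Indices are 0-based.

v_4 = (11, 2, 10)

v_0 = (-1, -1, -2).
v_1 = A·v_0 = (2, 2, 1).
v_2 = A·v_1 = (2, -1, 1).
v_3 = A·v_2 = (-1, 2, -5).
v_4 = A·v_3 = (11, 2, 10).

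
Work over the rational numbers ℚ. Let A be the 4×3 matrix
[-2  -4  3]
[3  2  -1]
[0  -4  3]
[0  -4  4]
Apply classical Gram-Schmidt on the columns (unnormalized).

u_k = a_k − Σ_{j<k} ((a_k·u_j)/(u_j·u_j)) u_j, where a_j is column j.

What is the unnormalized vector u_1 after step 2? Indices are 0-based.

Step 1: u_0 = a_0 = (-2, 3, 0, 0).
Step 2: u_1 = a_1 − (14/13)·u_0 = (-24/13, -16/13, -4, -4).

u_1 = (-24/13, -16/13, -4, -4)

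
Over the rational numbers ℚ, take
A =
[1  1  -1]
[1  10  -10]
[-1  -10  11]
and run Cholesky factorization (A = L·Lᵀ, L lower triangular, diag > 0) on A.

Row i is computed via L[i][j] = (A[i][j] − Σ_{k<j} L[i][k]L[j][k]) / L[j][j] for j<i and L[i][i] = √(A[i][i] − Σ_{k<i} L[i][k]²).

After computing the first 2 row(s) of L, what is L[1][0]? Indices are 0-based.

Step 1: L[0][0] = √(1) = 1.
  L[1][0] = (1) / L[0][0] = 1.
Step 2: L[1][1] = √(9) = 3.

L[1][0] = 1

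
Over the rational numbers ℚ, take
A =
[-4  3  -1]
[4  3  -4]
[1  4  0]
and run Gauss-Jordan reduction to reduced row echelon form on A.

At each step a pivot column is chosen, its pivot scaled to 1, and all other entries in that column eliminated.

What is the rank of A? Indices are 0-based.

step 1: normalize row 0 (÷-4) = (1, -3/4, 1/4)
  row 1: subtract 4×row0 = (0, 6, -5)
  row 2: subtract 1×row0 = (0, 19/4, -1/4)
step 2: normalize row 1 (÷6) = (0, 1, -5/6)
  row 0: subtract -3/4×row1 = (1, 0, -3/8)
  row 2: subtract 19/4×row1 = (0, 0, 89/24)
step 3: normalize row 2 (÷89/24) = (0, 0, 1)
  row 0: subtract -3/8×row2 = (1, 0, 0)
  row 1: subtract -5/6×row2 = (0, 1, 0)

rank = 3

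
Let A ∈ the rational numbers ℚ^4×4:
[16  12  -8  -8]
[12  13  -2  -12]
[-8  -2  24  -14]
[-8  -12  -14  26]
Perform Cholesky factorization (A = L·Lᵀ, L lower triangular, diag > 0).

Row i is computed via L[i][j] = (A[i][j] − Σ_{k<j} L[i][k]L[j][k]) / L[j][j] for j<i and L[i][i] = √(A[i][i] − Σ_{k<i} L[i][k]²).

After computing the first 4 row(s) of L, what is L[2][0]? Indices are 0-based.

Step 1: L[0][0] = √(16) = 4.
  L[1][0] = (12) / L[0][0] = 3.
Step 2: L[1][1] = √(4) = 2.
  L[2][0] = (-8) / L[0][0] = -2.
  L[2][1] = (4) / L[1][1] = 2.
Step 3: L[2][2] = √(16) = 4.
  L[3][0] = (-8) / L[0][0] = -2.
  L[3][1] = (-6) / L[1][1] = -3.
  L[3][2] = (-12) / L[2][2] = -3.
Step 4: L[3][3] = √(4) = 2.

L[2][0] = -2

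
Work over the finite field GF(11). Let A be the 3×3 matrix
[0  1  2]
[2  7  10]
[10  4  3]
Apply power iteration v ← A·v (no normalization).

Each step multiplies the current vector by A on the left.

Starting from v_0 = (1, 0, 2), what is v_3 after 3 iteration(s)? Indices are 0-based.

v_3 = (3, 8, 2)

v_0 = (1, 0, 2).
v_1 = A·v_0 = (4, 0, 5).
v_2 = A·v_1 = (10, 3, 0).
v_3 = A·v_2 = (3, 8, 2).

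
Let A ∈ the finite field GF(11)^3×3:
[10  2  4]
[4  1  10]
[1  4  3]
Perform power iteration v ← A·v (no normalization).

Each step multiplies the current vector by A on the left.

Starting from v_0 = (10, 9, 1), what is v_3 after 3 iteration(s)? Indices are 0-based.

v_3 = (8, 2, 3)

v_0 = (10, 9, 1).
v_1 = A·v_0 = (1, 4, 5).
v_2 = A·v_1 = (5, 3, 10).
v_3 = A·v_2 = (8, 2, 3).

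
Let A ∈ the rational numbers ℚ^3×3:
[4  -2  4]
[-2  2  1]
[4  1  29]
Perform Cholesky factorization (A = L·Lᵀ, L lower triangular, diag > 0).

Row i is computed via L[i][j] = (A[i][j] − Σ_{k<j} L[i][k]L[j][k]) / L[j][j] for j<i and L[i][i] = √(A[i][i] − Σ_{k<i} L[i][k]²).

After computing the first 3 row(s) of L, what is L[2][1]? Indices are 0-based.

L[2][1] = 3

Step 1: L[0][0] = √(4) = 2.
  L[1][0] = (-2) / L[0][0] = -1.
Step 2: L[1][1] = √(1) = 1.
  L[2][0] = (4) / L[0][0] = 2.
  L[2][1] = (3) / L[1][1] = 3.
Step 3: L[2][2] = √(16) = 4.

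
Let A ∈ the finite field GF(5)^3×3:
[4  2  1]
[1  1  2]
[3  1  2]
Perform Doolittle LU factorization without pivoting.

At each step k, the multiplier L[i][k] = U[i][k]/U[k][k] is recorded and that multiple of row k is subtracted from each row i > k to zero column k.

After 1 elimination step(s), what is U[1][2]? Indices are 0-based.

U[1][2] = 3

[col 0] pivot 4
  R1 -= 4*R0 → (0, 3, 3)  (L[1][0] := 4)
  R2 -= 2*R0 → (0, 2, 0)  (L[2][0] := 2)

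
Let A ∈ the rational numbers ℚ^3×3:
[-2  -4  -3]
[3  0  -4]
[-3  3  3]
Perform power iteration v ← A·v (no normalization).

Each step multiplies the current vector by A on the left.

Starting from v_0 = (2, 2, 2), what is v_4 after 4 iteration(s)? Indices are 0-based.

v_4 = (962, 642, -1086)

v_0 = (2, 2, 2).
v_1 = A·v_0 = (-18, -2, 6).
v_2 = A·v_1 = (26, -78, 66).
v_3 = A·v_2 = (62, -186, -114).
v_4 = A·v_3 = (962, 642, -1086).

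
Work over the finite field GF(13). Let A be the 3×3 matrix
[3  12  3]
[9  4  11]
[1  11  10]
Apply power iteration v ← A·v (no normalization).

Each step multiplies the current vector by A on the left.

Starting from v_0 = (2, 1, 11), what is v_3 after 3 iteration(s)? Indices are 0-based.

v_3 = (9, 11, 10)

v_0 = (2, 1, 11).
v_1 = A·v_0 = (12, 0, 6).
v_2 = A·v_1 = (2, 5, 7).
v_3 = A·v_2 = (9, 11, 10).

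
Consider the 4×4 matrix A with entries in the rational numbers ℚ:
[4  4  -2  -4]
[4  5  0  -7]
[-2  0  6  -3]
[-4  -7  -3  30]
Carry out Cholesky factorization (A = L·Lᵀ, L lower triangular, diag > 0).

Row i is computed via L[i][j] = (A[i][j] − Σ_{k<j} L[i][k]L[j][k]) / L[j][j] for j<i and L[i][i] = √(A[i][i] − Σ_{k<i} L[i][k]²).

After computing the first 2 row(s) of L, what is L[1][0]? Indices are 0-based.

Step 1: L[0][0] = √(4) = 2.
  L[1][0] = (4) / L[0][0] = 2.
Step 2: L[1][1] = √(1) = 1.

L[1][0] = 2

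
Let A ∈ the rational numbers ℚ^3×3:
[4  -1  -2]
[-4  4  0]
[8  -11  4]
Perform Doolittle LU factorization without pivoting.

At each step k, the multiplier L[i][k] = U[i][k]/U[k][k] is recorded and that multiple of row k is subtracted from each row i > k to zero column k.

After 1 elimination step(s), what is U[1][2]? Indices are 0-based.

k=0: U[0][0]=4
  eliminate (1,0): mult=-1, new row 1: (0, 3, -2); set L[1][0]=-1
  eliminate (2,0): mult=2, new row 2: (0, -9, 8); set L[2][0]=2

U[1][2] = -2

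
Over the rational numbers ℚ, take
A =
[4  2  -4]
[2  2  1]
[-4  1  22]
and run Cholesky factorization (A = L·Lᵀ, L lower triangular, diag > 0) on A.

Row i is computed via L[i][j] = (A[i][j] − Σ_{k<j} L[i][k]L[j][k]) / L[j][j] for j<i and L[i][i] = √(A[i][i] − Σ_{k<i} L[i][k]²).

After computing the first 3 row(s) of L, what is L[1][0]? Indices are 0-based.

Step 1: L[0][0] = √(4) = 2.
  L[1][0] = (2) / L[0][0] = 1.
Step 2: L[1][1] = √(1) = 1.
  L[2][0] = (-4) / L[0][0] = -2.
  L[2][1] = (3) / L[1][1] = 3.
Step 3: L[2][2] = √(9) = 3.

L[1][0] = 1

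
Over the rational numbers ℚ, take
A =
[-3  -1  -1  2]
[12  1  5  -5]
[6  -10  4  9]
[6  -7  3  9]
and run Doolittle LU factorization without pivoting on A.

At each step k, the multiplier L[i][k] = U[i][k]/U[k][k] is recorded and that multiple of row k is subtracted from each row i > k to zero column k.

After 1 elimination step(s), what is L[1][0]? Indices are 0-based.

Step 1: pivot at (0,0) is -3.
  row1 ← row1 − (-4)·row0  ⇒  L[1][0]=-4, U row1=(0, -3, 1, 3)
  row2 ← row2 − (-2)·row0  ⇒  L[2][0]=-2, U row2=(0, -12, 2, 13)
  row3 ← row3 − (-2)·row0  ⇒  L[3][0]=-2, U row3=(0, -9, 1, 13)

L[1][0] = -4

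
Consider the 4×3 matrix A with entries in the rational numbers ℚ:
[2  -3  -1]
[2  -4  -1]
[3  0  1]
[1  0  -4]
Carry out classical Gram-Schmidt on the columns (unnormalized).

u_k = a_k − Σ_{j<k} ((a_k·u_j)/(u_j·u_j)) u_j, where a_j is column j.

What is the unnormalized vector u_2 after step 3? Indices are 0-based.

u_2 = (-16/127, 12/127, 335/254, -989/254)

Step 1: u_0 = a_0 = (2, 2, 3, 1).
Step 2: u_1 = a_1 − (-7/9)·u_0 = (-13/9, -22/9, 7/3, 7/9).
Step 3: u_2 = a_2 − (-5/18)·u_0 − (28/127)·u_1 = (-16/127, 12/127, 335/254, -989/254).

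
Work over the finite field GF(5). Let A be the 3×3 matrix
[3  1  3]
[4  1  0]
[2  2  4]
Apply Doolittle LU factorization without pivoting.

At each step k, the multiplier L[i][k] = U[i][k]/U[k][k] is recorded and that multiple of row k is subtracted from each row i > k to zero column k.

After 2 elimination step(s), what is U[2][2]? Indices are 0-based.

k=0: U[0][0]=3
  eliminate (1,0): mult=3, new row 1: (0, 3, 1); set L[1][0]=3
  eliminate (2,0): mult=4, new row 2: (0, 3, 2); set L[2][0]=4
k=1: U[1][1]=3
  eliminate (2,1): mult=1, new row 2: (0, 0, 1); set L[2][1]=1

U[2][2] = 1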